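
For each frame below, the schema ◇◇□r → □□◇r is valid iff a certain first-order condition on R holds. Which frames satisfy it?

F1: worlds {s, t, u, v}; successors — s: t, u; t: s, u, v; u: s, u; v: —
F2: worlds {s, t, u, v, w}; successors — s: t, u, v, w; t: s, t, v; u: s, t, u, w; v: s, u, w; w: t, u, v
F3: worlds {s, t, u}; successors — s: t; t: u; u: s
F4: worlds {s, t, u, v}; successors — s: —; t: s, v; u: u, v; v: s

F2, F3

The schema corresponds to a generalized confluence (Geach) condition: ∀x ∀y ∀z ((xR²y ∧ xR²z) → ∃w (yRw ∧ zRw)).
F1: fails — sR²s, sR²v but no w with sRw and vRw.
F2: satisfies the condition.
F3: satisfies the condition.
F4: fails — tR²s, tR²s but no w with sRw and sRw.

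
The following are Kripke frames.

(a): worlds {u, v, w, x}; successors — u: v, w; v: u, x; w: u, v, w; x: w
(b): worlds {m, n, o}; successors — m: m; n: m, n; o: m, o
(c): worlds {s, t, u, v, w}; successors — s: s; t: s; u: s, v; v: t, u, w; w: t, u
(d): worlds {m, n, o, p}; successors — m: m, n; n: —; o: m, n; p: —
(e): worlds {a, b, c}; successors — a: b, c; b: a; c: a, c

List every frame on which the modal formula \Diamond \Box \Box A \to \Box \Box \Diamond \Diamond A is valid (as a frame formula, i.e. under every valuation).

Frame correspondent (Sahlqvist): \forall x \forall y \forall z ((xRy \wedge x R^2 z) \to \exists w (y R^2 w \wedge z R^2 w)) — i.e. a generalized confluence (Geach) condition.
(a): condition met.
(b): condition met.
(c): condition met.
(d): fails — mRm, mR²n but no w with mR²w and nR²w.
(e): condition met.

(a), (b), (c), (e)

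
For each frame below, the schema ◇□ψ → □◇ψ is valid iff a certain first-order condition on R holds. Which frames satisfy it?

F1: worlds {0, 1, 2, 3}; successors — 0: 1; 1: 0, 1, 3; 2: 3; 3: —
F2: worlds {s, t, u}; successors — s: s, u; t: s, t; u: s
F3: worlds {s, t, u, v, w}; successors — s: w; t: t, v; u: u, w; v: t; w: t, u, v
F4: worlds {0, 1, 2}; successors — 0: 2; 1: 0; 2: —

F2

The schema corresponds to convergence: ∀x ∀y ∀z (Rxy ∧ Rxz → ∃w (Ryw ∧ Rzw)).
F1: fails — R10 and R13 but 0 and 3 have no common successor.
F2: ✓.
F3: fails — Rwt and Rwu but t and u have no common successor.
F4: fails — R02 and R02 but 2 and 2 have no common successor.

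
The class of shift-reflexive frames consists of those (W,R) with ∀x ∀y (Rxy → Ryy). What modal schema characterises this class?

□(□p → p)

The condition is shift-reflexivity. The T□ schema □(□p → p) defines it.
Suppose □(□p→p) is valid. Take Rxy and set V(p)={w : Ryw}. Then at y, □p holds; since □(□p→p) at x, □p→p at y, so p at y, i.e. Ryy.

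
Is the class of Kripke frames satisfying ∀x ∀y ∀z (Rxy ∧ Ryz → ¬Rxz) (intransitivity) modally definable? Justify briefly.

If a class were modally definable it would be closed under surjective bounded morphisms (Goldblatt–Thomason).
The 7-cycle (worlds a,b,c,d,e,f,g with a→b→c→d→e→f→g→a) is intransitive. Mapping every world to a single reflexive point • is a surjective bounded morphism; the reflexive point is not intransitive (R••∧R•• but R••).
So no modal formula (or set of formulas) defines exactly the intransitive frames.

Not modally definable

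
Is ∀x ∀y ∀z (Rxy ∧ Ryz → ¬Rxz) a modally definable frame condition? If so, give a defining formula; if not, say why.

If a class were modally definable it would be closed under surjective bounded morphisms (Goldblatt–Thomason).
The 5-cycle (worlds w0,w1,w2,w3,w4 with w0→w1→w2→w3→w4→w0) is intransitive. Mapping every world to a single reflexive point • is a surjective bounded morphism; the reflexive point is not intransitive (R••∧R•• but R••).
So the class is not modally definable.

Not modally definable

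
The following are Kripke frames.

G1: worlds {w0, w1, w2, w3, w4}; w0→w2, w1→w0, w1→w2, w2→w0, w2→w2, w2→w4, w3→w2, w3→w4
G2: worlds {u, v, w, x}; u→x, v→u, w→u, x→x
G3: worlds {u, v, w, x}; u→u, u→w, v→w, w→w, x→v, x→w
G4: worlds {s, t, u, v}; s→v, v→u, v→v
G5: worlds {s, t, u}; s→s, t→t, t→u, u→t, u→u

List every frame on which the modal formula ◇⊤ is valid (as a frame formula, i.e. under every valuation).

Frame correspondent (Sahlqvist): ∀x ∃y Rxy — i.e. seriality.
G1: fails — world w4 has no successor.
G2: holds.
G3: holds.
G4: fails — world t has no successor.
G5: holds.

G2, G3, G5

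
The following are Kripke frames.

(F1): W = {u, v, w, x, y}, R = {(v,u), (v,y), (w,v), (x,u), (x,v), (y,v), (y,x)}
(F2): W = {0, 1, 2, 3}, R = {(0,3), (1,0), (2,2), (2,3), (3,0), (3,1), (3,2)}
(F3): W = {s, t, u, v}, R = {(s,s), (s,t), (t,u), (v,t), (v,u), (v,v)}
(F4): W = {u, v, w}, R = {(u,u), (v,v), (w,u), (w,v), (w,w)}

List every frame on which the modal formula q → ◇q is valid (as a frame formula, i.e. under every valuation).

Frame correspondent (Sahlqvist): ∀x Rxx — i.e. reflexivity.
(F1): fails — world u does not see itself.
(F2): fails — world 0 does not see itself.
(F3): fails — world t does not see itself.
(F4): satisfies the condition.
Valid on: (F4).

(F4)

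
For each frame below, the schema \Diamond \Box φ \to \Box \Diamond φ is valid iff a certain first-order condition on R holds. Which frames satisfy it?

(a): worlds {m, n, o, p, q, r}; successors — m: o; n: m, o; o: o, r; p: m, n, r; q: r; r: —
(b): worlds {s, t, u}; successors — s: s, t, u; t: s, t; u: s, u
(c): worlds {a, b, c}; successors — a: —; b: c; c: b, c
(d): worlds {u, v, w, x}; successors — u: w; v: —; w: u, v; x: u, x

(b), (c)

This is the axiom for convergence; its first-order frame correspondent is \forall x \forall y \forall z (Rxy \wedge Rxz \to \exists w (Ryw \wedge Rzw)).
(a): fails — Ror and Ror but r and r have no common successor.
(b): holds.
(c): holds.
(d): fails — Rwu and Rwv but u and v have no common successor.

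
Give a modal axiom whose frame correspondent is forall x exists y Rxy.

The condition is seriality. The D schema □ψ → ◇ψ defines it.
Suppose □ψ→◇ψ is valid. At any x set V(ψ)=W. Then □ψ at x, so ◇ψ at x, so x has a successor.

□ψ → ◇ψ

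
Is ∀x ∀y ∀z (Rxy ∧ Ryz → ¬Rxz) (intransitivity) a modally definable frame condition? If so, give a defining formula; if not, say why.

Not modally definable

Any modally definable frame class is closed under surjective bounded morphisms.
The 5-cycle (worlds 0,1,2,3,4 with 0→1→2→3→4→0) is intransitive. Mapping every world to a single reflexive point • is a surjective bounded morphism; the reflexive point is not intransitive (R••∧R•• but R••).
So no modal formula (or set of formulas) defines exactly the intransitive frames.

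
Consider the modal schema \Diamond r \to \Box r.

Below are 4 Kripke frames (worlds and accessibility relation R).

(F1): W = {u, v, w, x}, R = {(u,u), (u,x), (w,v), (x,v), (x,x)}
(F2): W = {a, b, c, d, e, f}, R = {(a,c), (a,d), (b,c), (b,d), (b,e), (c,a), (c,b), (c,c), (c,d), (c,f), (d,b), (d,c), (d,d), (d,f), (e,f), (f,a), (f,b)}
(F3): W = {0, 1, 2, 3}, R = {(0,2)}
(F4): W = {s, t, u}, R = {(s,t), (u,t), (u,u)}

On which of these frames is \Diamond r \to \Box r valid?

The schema corresponds to partial functionality: \forall x \forall y \forall z (Rxy \wedge Rxz \to y = z).
(F1): fails — u sees both u and x.
(F2): fails — a sees both c and d.
(F3): condition met.
(F4): fails — u sees both t and u.
Valid on: (F3).

(F3)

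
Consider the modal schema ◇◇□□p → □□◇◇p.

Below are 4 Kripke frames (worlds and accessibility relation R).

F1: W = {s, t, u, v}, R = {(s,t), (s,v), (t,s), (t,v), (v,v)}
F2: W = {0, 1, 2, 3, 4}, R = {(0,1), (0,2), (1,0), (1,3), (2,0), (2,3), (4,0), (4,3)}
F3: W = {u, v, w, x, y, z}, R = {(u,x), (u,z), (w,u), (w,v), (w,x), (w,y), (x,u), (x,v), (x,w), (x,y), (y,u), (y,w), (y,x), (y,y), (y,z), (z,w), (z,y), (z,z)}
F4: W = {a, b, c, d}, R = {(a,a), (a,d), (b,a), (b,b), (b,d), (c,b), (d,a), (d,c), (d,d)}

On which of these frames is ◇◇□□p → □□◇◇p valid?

This is the axiom for a generalized confluence (Geach) condition; its first-order frame correspondent is ∀x ∀y ∀z ((xR²y ∧ xR²z) → ∃w (yR²w ∧ zR²w)).
F1: ✓.
F2: fails — 0R²0, 0R²3 but no w with 0R²w and 3R²w.
F3: fails — uR²u, uR²v but no t with uR²t and vR²t.
F4: ✓.

F1, F4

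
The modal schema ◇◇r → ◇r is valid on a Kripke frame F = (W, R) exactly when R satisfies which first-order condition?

Transitivity

This schema is equivalent to the 4 axiom □r → □□r.
It corresponds to transitivity: ∀x ∀y ∀z (Rxy ∧ Ryz → Rxz).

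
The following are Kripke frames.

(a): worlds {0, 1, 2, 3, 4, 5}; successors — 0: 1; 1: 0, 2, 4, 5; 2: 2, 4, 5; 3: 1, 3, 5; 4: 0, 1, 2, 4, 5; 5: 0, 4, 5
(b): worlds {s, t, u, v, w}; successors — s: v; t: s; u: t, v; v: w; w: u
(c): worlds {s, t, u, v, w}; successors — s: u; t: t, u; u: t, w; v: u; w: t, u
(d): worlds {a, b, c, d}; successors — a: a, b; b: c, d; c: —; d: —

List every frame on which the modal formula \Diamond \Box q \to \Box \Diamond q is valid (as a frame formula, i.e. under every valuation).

This is the axiom for convergence; its first-order frame correspondent is \forall x \forall y \forall z (Rxy \wedge Rxz \to \exists w (Ryw \wedge Rzw)).
(a): fails — R12 and R10 but 2 and 0 have no common successor.
(b): fails — Ruv and Rut but v and t have no common successor.
(c): satisfies the condition.
(d): fails — Raa and Rab but a and b have no common successor.
Valid on: (c).

(c)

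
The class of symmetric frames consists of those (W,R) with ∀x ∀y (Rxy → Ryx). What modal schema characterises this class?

s → □◇s

This is symmetry; the standard corresponding axiom is B: s → □◇s.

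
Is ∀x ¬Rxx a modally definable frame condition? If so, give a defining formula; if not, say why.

No

If a class were modally definable it would be closed under surjective bounded morphisms (Goldblatt–Thomason).
The 4-cycle (worlds 0,1,2,3 with 0→1→2→3→0) is irreflexive, and the map sending every world to a single reflexive point • is a surjective bounded morphism (forth: every edge maps to (•,•); back: every world has a successor). So any modal formula valid on the 4-cycle is also valid on the reflexive point, which is not irreflexive.
So the class is not modally definable.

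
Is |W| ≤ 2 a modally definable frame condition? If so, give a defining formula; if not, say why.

Not modally definable

Any modally definable frame class is closed under disjoint unions.
Any modal formula valid on each of 3 disjoint one-world frames is valid on their disjoint union (validity is preserved under disjoint unions). Each one-world frame has |W|=1≤2, but the union has |W|=3.
Hence having at most 2 worlds is not modally definable.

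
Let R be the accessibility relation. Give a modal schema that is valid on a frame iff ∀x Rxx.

A defining formula is □ψ → ψ (the T axiom).
Suppose □ψ→ψ is valid. At any x set V(ψ)={w : Rxw}. Then □ψ holds at x, so ψ holds at x, i.e. Rxx.

□ψ → ψ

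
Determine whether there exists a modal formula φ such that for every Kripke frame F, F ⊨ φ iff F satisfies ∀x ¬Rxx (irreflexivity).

If a class were modally definable it would be closed under surjective bounded morphisms (Goldblatt–Thomason).
The 3-cycle (worlds 0,1,2 with 0→1→2→0) is irreflexive, and the map sending every world to a single reflexive point • is a surjective bounded morphism (forth: every edge maps to (•,•); back: every world has a successor). So any modal formula valid on the 3-cycle is also valid on the reflexive point, which is not irreflexive.
So the class is not modally definable.

Not modally definable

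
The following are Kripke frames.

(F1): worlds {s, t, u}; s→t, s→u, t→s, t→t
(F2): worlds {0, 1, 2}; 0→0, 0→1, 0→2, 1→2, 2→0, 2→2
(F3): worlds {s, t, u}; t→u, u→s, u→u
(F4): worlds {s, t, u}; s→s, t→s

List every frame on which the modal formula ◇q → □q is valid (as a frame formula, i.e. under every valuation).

(F4)

This is the axiom for partial functionality; its first-order frame correspondent is ∀x ∀y ∀z (Rxy ∧ Rxz → y = z).
(F1): fails — s sees both t and u.
(F2): fails — 0 sees both 0 and 1.
(F3): fails — u sees both s and u.
(F4): condition met.
Valid on: (F4).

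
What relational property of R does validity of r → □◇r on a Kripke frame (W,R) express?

Symmetry

This is the B axiom.
It corresponds to symmetry: ∀x ∀y (Rxy → Ryx).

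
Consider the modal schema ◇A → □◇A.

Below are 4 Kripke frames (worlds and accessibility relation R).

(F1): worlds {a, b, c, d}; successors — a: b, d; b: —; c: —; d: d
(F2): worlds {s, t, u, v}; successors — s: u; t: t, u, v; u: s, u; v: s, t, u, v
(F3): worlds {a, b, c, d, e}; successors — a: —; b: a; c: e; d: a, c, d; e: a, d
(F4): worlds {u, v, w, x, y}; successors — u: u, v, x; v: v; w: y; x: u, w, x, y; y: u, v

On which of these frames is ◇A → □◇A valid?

The schema corresponds to the Euclidean property: ∀x ∀y ∀z (Rxy ∧ Rxz → Ryz).
(F1): fails — Rad and Rab but not Rdb.
(F2): fails — Rtu and Rtv but not Ruv.
(F3): fails — Rba and Rba but not Raa.
(F4): fails — Ruv and Ruu but not Rvu.
Valid on no frame.

none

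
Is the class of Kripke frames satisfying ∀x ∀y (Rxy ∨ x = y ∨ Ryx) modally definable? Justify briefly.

Not modally definable

If a class were modally definable it would be closed under disjoint unions (Goldblatt–Thomason).
Take 4 disjoint single-world reflexive frames: each is trivially connected, but their disjoint union has 4 worlds with no edge between distinct components, so it is not connected.
So no modal formula (or set of formulas) defines exactly the connected frames.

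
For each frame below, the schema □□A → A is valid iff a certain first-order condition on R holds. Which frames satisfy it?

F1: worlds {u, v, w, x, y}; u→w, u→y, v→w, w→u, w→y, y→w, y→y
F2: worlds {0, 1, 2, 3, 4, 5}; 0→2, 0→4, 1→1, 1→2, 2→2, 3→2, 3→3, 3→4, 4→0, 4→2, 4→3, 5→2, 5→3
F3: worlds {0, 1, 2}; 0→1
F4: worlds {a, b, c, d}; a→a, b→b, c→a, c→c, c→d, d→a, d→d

F4

The schema corresponds to a generalized confluence (Geach) condition: ∀x ∃w (xR²w ∧ x = w).
F1: fails — at v but no t with vR²t and v=t.
F2: fails — at 5 but no w with 5R²w and 5=w.
F3: fails — at 0 but no w with 0R²w and 0=w.
F4: ✓.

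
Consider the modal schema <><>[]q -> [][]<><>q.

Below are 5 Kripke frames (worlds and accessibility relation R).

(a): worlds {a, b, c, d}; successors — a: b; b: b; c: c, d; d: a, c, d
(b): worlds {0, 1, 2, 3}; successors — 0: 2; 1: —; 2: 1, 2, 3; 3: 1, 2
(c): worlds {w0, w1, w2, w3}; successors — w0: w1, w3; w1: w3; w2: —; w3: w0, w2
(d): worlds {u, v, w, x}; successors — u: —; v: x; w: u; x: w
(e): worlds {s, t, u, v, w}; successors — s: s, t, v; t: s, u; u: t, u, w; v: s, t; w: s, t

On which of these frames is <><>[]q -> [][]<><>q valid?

This is the axiom for a generalized confluence (Geach) condition; its first-order frame correspondent is forall x forall y forall z ((x R^2 y & x R^2 z) -> exists w (yRw & z R^2 w)).
(a): fails — cR²a, cR²c but no w with aRw and cR²w.
(b): fails — 0R²1, 0R²1 but no w with 1Rw and 1R²w.
(c): fails — w0R²w0, w0R²w2 but no w with w0Rw and w2R²w.
(d): fails — vR²w, vR²w but no t with wRt and wR²t.
(e): holds.

(e)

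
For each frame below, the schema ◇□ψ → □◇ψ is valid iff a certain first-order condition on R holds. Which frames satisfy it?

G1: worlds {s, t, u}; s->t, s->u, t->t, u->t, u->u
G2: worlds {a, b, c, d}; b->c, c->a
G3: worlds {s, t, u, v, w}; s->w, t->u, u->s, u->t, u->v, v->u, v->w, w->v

Frame correspondent (Sahlqvist): ∀x ∀y ∀z (Rxy ∧ Rxz → ∃w (Ryw ∧ Rzw)) — i.e. convergence.
G1: ✓.
G2: fails — Rca and Rca but a and a have no common successor.
G3: fails — Rut and Rus but t and s have no common successor.
Valid on: G1.

G1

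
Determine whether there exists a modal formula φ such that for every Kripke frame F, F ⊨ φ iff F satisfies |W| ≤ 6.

If a class were modally definable it would be closed under disjoint unions (Goldblatt–Thomason).
Any modal formula valid on each of 7 disjoint one-world frames is valid on their disjoint union (validity is preserved under disjoint unions). Each one-world frame has |W|=1≤6, but the union has |W|=7.
So the class is not modally definable.

No — not modally definable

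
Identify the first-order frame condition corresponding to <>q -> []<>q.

the Euclidean property: forall x forall y forall z (Rxy & Rxz -> Ryz)

This is the 5 axiom.
Its frame correspondent is the Euclidean property — forall x forall y forall z (Rxy & Rxz -> Ryz).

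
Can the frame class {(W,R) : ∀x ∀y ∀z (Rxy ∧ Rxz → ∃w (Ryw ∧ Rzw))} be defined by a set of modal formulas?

This is a Sahlqvist condition; the .2 axiom ◇□p → □◇p defines it.
Suppose ◇□p→□◇p is valid. Take Rxy, Rxz and set V(p)={w : Ryw}. Then □p at y so ◇□p at x, so □◇p at x, so ◇p at z, giving w with Rzw and Ryw.

Yes, by ◇□p → □◇p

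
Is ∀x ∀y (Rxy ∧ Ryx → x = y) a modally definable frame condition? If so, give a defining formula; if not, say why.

Not modally definable

Any modally definable frame class is closed under surjective bounded morphisms.
The 4-cycle (worlds s,t,u,v with s→t→u→v→s) is antisymmetric. Sending even-indexed worlds to a and odd-indexed worlds to b is a surjective bounded morphism onto the two-world frame with a↔b, which is not antisymmetric.
So no modal formula (or set of formulas) defines exactly the antisymmetric frames.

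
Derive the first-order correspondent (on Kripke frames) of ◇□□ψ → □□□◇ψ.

This is a Sahlqvist (Geach-type) schema ◇^1□^2ψ → □^3◇^1ψ.
Minimal-valuation argument: fix x; take any y with xR^1y and any z with xR^3z. Set V(ψ) to the set of worlds R-reachable from y in exactly 2 steps. Then □^2ψ holds at y, so the antecedent holds at x; validity forces ◇^1ψ at z, giving a w with zR^1w and yR^2w.
First-order correspondent: ∀x ∀y ∀z ((xRy ∧ xR³z) → ∃w (yR²w ∧ zRw)).

∀x ∀y ∀z ((xRy ∧ xR³z) → ∃w (yR²w ∧ zRw))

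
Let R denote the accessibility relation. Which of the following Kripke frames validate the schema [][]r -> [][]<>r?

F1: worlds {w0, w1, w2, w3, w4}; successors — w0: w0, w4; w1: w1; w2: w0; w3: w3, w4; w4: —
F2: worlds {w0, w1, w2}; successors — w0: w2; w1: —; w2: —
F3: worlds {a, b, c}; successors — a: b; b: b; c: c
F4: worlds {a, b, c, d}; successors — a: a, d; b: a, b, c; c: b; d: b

F2, F3, F4

This is the axiom for a generalized confluence (Geach) condition; its first-order frame correspondent is forall x forall z (x R^2 z -> exists w (x R^2 w & zRw)).
F1: fails — w0R²w4 but no w with w0R²w and w4Rw.
F2: condition met.
F3: condition met.
F4: condition met.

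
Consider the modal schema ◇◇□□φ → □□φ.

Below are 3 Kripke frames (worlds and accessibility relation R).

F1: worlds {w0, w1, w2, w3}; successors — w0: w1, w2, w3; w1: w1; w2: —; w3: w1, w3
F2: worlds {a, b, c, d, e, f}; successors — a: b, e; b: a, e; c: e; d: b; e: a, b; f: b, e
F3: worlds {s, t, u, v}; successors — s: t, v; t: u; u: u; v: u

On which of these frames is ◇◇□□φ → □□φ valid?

Frame correspondent (Sahlqvist): ∀x ∀y ∀z ((xR²y ∧ xR²z) → ∃w (yR²w ∧ z = w)) — i.e. a generalized confluence (Geach) condition.
F1: fails — w0R²w1, w0R²w3 but no w with w1R²w and w3=w.
F2: satisfies the condition.
F3: satisfies the condition.
Valid on: F2, F3.

F2, F3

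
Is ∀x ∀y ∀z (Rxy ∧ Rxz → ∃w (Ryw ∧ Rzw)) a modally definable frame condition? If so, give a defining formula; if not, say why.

Yes — defined by ◇□q → □◇q

This is a Sahlqvist condition; the .2 axiom ◇□q → □◇q defines it.
Suppose ◇□q→□◇q is valid. Take Rxy, Rxz and set V(q)={w : Ryw}. Then □q at y so ◇□q at x, so □◇q at x, so ◇q at z, giving w with Rzw and Ryw.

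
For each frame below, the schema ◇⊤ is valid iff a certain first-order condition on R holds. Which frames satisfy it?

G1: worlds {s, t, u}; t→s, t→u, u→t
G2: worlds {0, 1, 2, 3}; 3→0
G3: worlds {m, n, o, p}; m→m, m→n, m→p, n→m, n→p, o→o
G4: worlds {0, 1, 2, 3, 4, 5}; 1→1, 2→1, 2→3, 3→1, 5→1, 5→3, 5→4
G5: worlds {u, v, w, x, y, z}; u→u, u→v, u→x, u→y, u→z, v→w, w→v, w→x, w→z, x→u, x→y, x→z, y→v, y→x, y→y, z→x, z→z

This is the axiom for seriality; its first-order frame correspondent is ∀x ∃y Rxy.
G1: fails — world s has no successor.
G2: fails — world 0 has no successor.
G3: fails — world p has no successor.
G4: fails — world 0 has no successor.
G5: satisfies the condition.

G5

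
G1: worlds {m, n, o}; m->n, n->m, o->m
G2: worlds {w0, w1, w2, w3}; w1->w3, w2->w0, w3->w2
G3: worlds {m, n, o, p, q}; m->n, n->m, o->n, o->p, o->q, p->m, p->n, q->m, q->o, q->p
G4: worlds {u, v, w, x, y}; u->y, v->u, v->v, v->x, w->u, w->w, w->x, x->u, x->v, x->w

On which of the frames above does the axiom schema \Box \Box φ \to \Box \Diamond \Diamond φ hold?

This is the axiom for a generalized confluence (Geach) condition; its first-order frame correspondent is \forall x \forall z (xRz \to \exists w (x R^2 w \wedge z R^2 w)).
G1: fails — mRn but no w with mR²w and nR²w.
G2: fails — w1Rw3 but no w with w1R²w and w3R²w.
G3: fails — mRn but no w with mR²w and nR²w.
G4: fails — uRy but no t with uR²t and yR²t.

none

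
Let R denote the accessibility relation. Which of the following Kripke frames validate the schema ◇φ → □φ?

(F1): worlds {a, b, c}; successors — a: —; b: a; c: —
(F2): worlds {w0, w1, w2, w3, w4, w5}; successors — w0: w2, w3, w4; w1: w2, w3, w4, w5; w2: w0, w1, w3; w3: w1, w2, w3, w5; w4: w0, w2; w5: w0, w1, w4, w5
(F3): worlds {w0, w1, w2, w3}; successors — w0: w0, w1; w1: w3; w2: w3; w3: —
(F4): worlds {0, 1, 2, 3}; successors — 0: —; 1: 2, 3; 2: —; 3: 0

(F1)

This is the axiom for partial functionality; its first-order frame correspondent is ∀x ∀y ∀z (Rxy ∧ Rxz → y = z).
(F1): satisfies the condition.
(F2): fails — w0 sees both w2 and w3.
(F3): fails — w0 sees both w0 and w1.
(F4): fails — 1 sees both 2 and 3.
Valid on: (F1).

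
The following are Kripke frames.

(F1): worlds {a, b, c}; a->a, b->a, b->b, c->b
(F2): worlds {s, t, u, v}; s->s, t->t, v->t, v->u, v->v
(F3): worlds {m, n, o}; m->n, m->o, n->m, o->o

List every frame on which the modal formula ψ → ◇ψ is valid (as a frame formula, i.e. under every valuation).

The schema corresponds to reflexivity: ∀x Rxx.
(F1): fails — world c does not see itself.
(F2): fails — world u does not see itself.
(F3): fails — world m does not see itself.
Valid on no frame.

none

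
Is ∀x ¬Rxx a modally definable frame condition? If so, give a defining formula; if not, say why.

Not definable by any modal formula

If a class were modally definable it would be closed under surjective bounded morphisms (Goldblatt–Thomason).
The 4-cycle (worlds s,t,u,v with s→t→u→v→s) is irreflexive, and the map sending every world to a single reflexive point • is a surjective bounded morphism (forth: every edge maps to (•,•); back: every world has a successor). So any modal formula valid on the 4-cycle is also valid on the reflexive point, which is not irreflexive.
So the class is not modally definable.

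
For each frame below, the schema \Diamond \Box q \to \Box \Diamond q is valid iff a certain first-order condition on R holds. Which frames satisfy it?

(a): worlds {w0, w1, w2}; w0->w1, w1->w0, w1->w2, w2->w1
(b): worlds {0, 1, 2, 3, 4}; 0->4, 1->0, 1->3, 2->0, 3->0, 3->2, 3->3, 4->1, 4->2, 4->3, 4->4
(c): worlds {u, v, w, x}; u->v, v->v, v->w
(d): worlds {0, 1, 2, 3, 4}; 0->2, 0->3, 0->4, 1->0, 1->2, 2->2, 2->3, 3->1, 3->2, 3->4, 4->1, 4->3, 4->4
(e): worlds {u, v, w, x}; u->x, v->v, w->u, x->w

(a), (e)

The schema corresponds to convergence: \forall x \forall y \forall z (Rxy \wedge Rxz \to \exists w (Ryw \wedge Rzw)).
(a): ✓.
(b): fails — R10 and R13 but 0 and 3 have no common successor.
(c): fails — Rvv and Rvw but v and w have no common successor.
(d): fails — R34 and R31 but 4 and 1 have no common successor.
(e): ✓.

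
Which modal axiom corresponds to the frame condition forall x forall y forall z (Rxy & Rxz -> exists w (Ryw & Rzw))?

◇□s → □◇s

This is convergence; the standard corresponding axiom is .2: ◇□s → □◇s.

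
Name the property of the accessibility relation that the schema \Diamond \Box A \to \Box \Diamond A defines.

convergence

Suppose ◇□A→□◇A is valid. Take Rxy, Rxz and set V(A)={w : Ryw}. Then □A at y so ◇□A at x, so □◇A at x, so ◇A at z, giving w with Rzw and Ryw.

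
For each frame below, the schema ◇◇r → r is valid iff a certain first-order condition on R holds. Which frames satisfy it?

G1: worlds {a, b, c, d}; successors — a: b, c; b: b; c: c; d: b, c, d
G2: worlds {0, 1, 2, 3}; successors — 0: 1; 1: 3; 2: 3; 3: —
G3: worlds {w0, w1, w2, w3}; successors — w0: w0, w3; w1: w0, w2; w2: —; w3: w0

none

Frame correspondent (Sahlqvist): ∀x ∀y (xR²y → ∃w (y = w ∧ x = w)) — i.e. a generalized confluence (Geach) condition.
G1: fails — aR²b but b ≠ a.
G2: fails — 0R²3 but 3 ≠ 0.
G3: fails — w0R²w3 but w3 ≠ w0.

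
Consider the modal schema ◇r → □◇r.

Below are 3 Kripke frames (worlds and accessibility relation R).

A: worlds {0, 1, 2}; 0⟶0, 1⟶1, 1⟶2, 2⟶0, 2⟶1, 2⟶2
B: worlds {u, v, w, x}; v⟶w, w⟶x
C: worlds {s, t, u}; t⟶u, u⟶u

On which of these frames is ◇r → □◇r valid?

C

Frame correspondent (Sahlqvist): ∀x ∀y ∀z (Rxy ∧ Rxz → Ryz) — i.e. the Euclidean property.
A: fails — R20 and R22 but not R02.
B: fails — Rvw and Rvw but not Rww.
C: condition met.
Valid on: C.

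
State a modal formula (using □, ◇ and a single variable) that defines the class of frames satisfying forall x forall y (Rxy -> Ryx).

A defining formula is ψ → □◇ψ (the B axiom).
Suppose ψ→□◇ψ is valid. Take Rxy and set V(ψ)={x}. Then ψ at x, so □◇ψ at x, so ◇ψ at y, so some z with Ryz has ψ; z=x, i.e. Ryx.

ψ → □◇ψ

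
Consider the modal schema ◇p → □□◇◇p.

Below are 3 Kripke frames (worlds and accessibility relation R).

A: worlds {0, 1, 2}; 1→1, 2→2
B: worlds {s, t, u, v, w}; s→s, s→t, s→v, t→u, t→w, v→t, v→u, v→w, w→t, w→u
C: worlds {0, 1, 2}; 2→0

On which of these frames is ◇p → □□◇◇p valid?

A, C

Frame correspondent (Sahlqvist): ∀x ∀y ∀z ((xRy ∧ xR²z) → ∃w (y = w ∧ zR²w)) — i.e. a generalized confluence (Geach) condition.
A: holds.
B: fails — sRs, sR²t but no w* with s=w* and tR²w*.
C: holds.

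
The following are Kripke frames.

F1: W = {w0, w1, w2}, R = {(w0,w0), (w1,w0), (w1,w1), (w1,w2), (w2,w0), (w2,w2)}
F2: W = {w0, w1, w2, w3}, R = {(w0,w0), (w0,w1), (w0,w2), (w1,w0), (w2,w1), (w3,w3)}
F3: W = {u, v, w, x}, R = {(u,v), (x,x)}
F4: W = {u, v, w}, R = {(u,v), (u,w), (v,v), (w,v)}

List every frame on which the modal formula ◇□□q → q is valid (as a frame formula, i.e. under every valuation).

F2

This is the axiom for a generalized confluence (Geach) condition; its first-order frame correspondent is ∀x ∀y (xRy → ∃w (yR²w ∧ x = w)).
F1: fails — w1Rw0 but no w with w0R²w and w1=w.
F2: satisfies the condition.
F3: fails — uRv but no t with vR²t and u=t.
F4: fails — uRv but no t with vR²t and u=t.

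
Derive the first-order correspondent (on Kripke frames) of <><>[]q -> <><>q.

forall x forall y (x R^2 y -> exists w (yRw & x R^2 w))

This is a Sahlqvist (Geach-type) schema ◇^2□^1q → □^0◇^2q.
Minimal-valuation argument: fix x; take any y with xR^2y and any z with xR^0z. Set V(q) to the set of worlds R-reachable from y in exactly 1 step. Then □^1q holds at y, so the antecedent holds at x; validity forces ◇^2q at z, giving a w with zR^2w and yR^1w.
First-order correspondent: forall x forall y (x R^2 y -> exists w (yRw & x R^2 w)).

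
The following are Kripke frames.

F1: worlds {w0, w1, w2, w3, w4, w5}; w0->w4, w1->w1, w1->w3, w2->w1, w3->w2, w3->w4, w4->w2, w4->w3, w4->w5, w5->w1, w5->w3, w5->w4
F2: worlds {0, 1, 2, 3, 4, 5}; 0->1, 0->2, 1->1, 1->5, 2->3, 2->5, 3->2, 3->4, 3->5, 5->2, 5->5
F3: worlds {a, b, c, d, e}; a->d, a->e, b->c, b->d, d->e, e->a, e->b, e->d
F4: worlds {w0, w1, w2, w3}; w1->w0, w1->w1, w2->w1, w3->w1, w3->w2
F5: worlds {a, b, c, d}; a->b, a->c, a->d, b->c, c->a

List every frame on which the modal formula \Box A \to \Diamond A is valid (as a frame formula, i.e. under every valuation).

The schema corresponds to seriality: \forall x \exists y Rxy.
F1: holds.
F2: fails — world 4 has no successor.
F3: fails — world c has no successor.
F4: fails — world w0 has no successor.
F5: fails — world d has no successor.
Valid on: F1.

F1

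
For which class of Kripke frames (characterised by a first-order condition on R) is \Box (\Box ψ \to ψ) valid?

This schema is the T□ axiom.
Its frame correspondent is shift-reflexivity — \forall x \forall y (Rxy \to Ryy).

shift-reflexivity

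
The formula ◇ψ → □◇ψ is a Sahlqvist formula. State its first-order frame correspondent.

Suppose ◇ψ→□◇ψ is valid. Take Rxy, Rxz and set V(ψ)={y}. Then ◇ψ at x, so □◇ψ at x, so ◇ψ at z, so some w with Rzw has ψ; w=y, i.e. Rzy. By symmetry of the argument, Ryz.
Conversely, on a frame with the Euclidean property the schema holds at every world under every valuation.
Frame condition: ∀x ∀y ∀z (Rxy ∧ Rxz → Ryz).

The Euclidean property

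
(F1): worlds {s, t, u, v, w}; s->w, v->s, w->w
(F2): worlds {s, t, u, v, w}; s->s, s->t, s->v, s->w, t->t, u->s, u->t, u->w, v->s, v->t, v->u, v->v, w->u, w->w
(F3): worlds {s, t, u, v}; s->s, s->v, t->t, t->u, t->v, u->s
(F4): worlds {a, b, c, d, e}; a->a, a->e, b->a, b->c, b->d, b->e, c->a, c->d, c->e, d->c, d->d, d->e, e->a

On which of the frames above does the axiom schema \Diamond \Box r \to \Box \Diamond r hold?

(F1)

Frame correspondent (Sahlqvist): \forall x \forall y \forall z (Rxy \wedge Rxz \to \exists w (Ryw \wedge Rzw)) — i.e. convergence.
(F1): holds.
(F2): fails — Rsw and Rst but w and t have no common successor.
(F3): fails — Rsv and Rsv but v and v have no common successor.
(F4): fails — Rbe and Rbd but e and d have no common successor.
Valid on: (F1).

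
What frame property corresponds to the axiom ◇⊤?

Seriality

◇⊤ holds at w iff w has a successor, so frame-validity of ◇⊤ is exactly seriality. Equivalently via □p → ◇p:
Suppose □p→◇p is valid. At any x set V(p)=W. Then □p at x, so ◇p at x, so x has a successor.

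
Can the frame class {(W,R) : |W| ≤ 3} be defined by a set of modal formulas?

If a class were modally definable it would be closed under disjoint unions (Goldblatt–Thomason).
Any modal formula valid on each of 4 disjoint one-world frames is valid on their disjoint union (validity is preserved under disjoint unions). Each one-world frame has |W|=1≤3, but the union has |W|=4.
Hence having at most 3 worlds is not modally definable.

Not modally definable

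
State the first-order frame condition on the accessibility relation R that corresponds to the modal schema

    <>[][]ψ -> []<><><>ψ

This is a Sahlqvist (Geach-type) schema ◇^1□^2ψ → □^1◇^3ψ.
Minimal-valuation argument: fix x; take any y with xR^1y and any z with xR^1z. Set V(ψ) to the set of worlds R-reachable from y in exactly 2 steps. Then □^2ψ holds at y, so the antecedent holds at x; validity forces ◇^3ψ at z, giving a w with zR^3w and yR^2w.
First-order correspondent: forall x forall y forall z ((xRy & xRz) -> exists w (y R^2 w & z R^3 w)).

forall x forall y forall z ((xRy & xRz) -> exists w (y R^2 w & z R^3 w))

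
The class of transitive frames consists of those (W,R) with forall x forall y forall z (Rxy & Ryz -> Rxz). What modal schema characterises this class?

□r → □□r

The condition is transitivity. The 4 schema □r → □□r defines it.
Suppose □r→□□r is valid. Take Rxy, Ryz and set V(r)={w : Rxw}. Then □r at x, so □□r at x, so □r at y, so r at z, i.e. Rxz.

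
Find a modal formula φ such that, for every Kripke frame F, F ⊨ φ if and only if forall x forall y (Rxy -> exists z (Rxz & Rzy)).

□□p → □p

This is density; the standard corresponding axiom is C4: □□p → □p.
Suppose □□p→□p is valid. Take Rxy and set V(p)={w : xR²w}. Then □□p at x, so □p at x, so p at y, i.e. ∃z(Rxz∧Rzy).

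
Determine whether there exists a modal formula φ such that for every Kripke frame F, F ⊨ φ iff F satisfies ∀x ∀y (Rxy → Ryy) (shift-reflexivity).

Yes: it is shift-reflexivity, defined by the T□ schema □(□r → r).
Suppose □(□r→r) is valid. Take Rxy and set V(r)={w : Ryw}. Then at y, □r holds; since □(□r→r) at x, □r→r at y, so r at y, i.e. Ryy.

Definable; □(□r → r) defines it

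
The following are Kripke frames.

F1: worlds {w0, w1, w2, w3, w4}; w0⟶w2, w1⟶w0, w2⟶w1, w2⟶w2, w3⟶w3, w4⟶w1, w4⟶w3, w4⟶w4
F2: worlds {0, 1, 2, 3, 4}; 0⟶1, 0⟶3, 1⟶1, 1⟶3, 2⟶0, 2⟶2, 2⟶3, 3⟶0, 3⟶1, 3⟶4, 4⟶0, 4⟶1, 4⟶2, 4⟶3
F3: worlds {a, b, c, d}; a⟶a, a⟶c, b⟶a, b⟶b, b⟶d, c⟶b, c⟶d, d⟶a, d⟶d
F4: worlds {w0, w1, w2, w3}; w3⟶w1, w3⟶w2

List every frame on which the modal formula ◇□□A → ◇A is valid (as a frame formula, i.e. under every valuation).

F2, F3

This is the axiom for a generalized confluence (Geach) condition; its first-order frame correspondent is ∀x ∀y (xRy → ∃w (yR²w ∧ xRw)).
F1: fails — w1Rw0 but no w with w0R²w and w1Rw.
F2: satisfies the condition.
F3: satisfies the condition.
F4: fails — w3Rw1 but no w with w1R²w and w3Rw.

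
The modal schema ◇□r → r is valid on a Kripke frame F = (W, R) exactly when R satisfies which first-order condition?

symmetry

Equivalently (dual form): r → □◇r.
Suppose r→□◇r is valid. Take Rxy and set V(r)={x}. Then r at x, so □◇r at x, so ◇r at y, so some z with Ryz has r; z=x, i.e. Ryx.
The converse is a direct semantic check.
So the correspondent is symmetry.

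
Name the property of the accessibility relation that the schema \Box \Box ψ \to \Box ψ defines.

Density

Suppose □□ψ→□ψ is valid. Take Rxy and set V(ψ)={w : xR²w}. Then □□ψ at x, so □ψ at x, so ψ at y, i.e. ∃z(Rxz∧Rzy).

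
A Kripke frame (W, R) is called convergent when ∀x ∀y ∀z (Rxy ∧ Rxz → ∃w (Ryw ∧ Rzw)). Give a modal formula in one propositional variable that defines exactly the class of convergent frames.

This is convergence; the standard corresponding axiom is .2: ◇□p → □◇p.
Suppose ◇□p→□◇p is valid. Take Rxy, Rxz and set V(p)={w : Ryw}. Then □p at y so ◇□p at x, so □◇p at x, so ◇p at z, giving w with Rzw and Ryw.

◇□p → □◇p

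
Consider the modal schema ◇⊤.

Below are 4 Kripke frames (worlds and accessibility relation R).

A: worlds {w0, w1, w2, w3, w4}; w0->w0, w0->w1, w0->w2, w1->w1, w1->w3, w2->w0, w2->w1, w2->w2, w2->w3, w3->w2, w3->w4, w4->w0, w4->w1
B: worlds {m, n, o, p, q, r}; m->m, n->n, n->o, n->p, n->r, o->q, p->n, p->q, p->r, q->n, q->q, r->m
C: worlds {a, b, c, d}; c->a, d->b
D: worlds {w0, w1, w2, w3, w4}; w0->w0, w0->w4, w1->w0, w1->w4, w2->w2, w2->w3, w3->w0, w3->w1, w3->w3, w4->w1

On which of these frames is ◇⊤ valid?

A, B, D

This is the axiom for seriality; its first-order frame correspondent is ∀x ∃y Rxy.
A: condition met.
B: condition met.
C: fails — world a has no successor.
D: condition met.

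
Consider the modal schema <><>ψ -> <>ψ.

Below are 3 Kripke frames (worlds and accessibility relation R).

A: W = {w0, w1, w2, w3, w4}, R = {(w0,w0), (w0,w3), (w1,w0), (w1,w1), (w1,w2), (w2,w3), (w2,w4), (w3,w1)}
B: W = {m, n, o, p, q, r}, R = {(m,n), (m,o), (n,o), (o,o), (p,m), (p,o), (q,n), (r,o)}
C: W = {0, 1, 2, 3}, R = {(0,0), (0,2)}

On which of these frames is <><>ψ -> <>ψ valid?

The schema corresponds to transitivity: forall x forall y forall z (Rxy & Ryz -> Rxz).
A: fails — Rw1w0 and Rw0w3 but not Rw1w3.
B: fails — Rpm and Rmn but not Rpn.
C: satisfies the condition.
Valid on: C.

C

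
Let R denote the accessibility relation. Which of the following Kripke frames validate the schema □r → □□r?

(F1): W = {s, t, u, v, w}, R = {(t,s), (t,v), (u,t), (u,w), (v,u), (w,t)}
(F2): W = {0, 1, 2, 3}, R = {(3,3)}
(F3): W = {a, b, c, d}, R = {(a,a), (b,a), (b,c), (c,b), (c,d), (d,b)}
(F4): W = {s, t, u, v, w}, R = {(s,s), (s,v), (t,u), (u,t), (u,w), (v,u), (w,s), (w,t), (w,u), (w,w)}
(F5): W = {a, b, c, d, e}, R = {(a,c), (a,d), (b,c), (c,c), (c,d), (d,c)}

This is the axiom for transitivity; its first-order frame correspondent is ∀x ∀y ∀z (Rxy ∧ Ryz → Rxz).
(F1): fails — Rwt and Rtv but not Rwv.
(F2): holds.
(F3): fails — Rbc and Rcd but not Rbd.
(F4): fails — Ruw and Rwu but not Ruu.
(F5): fails — Rbc and Rcd but not Rbd.
Valid on: (F2).

(F2)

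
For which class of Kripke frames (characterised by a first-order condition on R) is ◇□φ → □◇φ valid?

convergence

This schema is the .2 axiom.
Its frame correspondent is convergence — ∀x ∀y ∀z (Rxy ∧ Rxz → ∃w (Ryw ∧ Rzw)).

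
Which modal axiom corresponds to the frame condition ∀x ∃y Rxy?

A defining formula is □ψ → ◇ψ (the D axiom).
Suppose □ψ→◇ψ is valid. At any x set V(ψ)=W. Then □ψ at x, so ◇ψ at x, so x has a successor.

□ψ → ◇ψ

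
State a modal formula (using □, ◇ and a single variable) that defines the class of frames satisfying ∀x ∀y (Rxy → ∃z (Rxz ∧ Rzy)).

This is density; the standard corresponding axiom is C4: □□s → □s.
Suppose □□s→□s is valid. Take Rxy and set V(s)={w : xR²w}. Then □□s at x, so □s at x, so s at y, i.e. ∃z(Rxz∧Rzy).

□□s → □s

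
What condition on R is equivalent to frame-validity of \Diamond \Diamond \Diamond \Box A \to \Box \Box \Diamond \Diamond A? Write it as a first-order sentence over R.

This is a Sahlqvist (Geach-type) schema ◇^3□^1A → □^2◇^2A.
Minimal-valuation argument: fix x; take any y with xR^3y and any z with xR^2z. Set V(A) to the set of worlds R-reachable from y in exactly 1 step. Then □^1A holds at y, so the antecedent holds at x; validity forces ◇^2A at z, giving a w with zR^2w and yR^1w.
First-order correspondent: \forall x \forall y \forall z ((x R^3 y \wedge x R^2 z) \to \exists w (yRw \wedge z R^2 w)).

\forall x \forall y \forall z ((x R^3 y \wedge x R^2 z) \to \exists w (yRw \wedge z R^2 w))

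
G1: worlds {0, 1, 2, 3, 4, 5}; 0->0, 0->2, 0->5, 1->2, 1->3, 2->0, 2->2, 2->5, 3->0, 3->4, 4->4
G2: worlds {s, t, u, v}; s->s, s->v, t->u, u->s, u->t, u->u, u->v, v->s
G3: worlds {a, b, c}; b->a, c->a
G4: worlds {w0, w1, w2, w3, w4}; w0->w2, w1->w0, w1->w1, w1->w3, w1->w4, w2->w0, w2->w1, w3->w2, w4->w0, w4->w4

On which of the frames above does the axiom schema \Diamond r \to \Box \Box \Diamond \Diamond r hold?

This is the axiom for a generalized confluence (Geach) condition; its first-order frame correspondent is \forall x \forall y \forall z ((xRy \wedge x R^2 z) \to \exists w (y = w \wedge z R^2 w)).
G1: fails — 0R0, 0R²5 but no w with 0=w and 5R²w.
G2: fails — tRu, tR²s but no w with u=w and sR²w.
G3: holds.
G4: fails — w0Rw2, w0R²w0 but no w with w2=w and w0R²w.
Valid on: G3.

G3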